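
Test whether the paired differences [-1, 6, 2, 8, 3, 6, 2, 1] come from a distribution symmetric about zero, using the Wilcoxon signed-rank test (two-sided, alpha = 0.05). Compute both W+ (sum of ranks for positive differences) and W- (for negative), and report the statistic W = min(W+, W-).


Step 1: Drop any zero differences (none here) and take |d_i|.
|d| = [1, 6, 2, 8, 3, 6, 2, 1]
Step 2: Midrank |d_i| (ties get averaged ranks).
ranks: |1|->1.5, |6|->6.5, |2|->3.5, |8|->8, |3|->5, |6|->6.5, |2|->3.5, |1|->1.5
Step 3: Attach original signs; sum ranks with positive sign and with negative sign.
W+ = 6.5 + 3.5 + 8 + 5 + 6.5 + 3.5 + 1.5 = 34.5
W- = 1.5 = 1.5
(Check: W+ + W- = 36 should equal n(n+1)/2 = 36.)
Step 4: Test statistic W = min(W+, W-) = 1.5.
Step 5: Ties in |d|, so use the tie-corrected normal approximation.
        E[W] = n(n+1)/4 = 8*9/4 = 18.
        Tie groups: |d|=1 (t=2), |d|=2 (t=2), |d|=6 (t=2); sum(t^3 - t) = 18.
        Var[W] = n(n+1)(2n+1)/24 - sum(t^3-t)/48 = 1224/24 - 18/48 = 50.625.
        z = (W - E[W]) / sqrt(Var[W]) = (1.5 - 18) / 7.1151 = -2.3190.
        Two-sided p = 2*Phi(z) = 0.020395.
Step 6: alpha = 0.05. reject H0.

W+ = 34.5, W- = 1.5, W = min = 1.5, p = 0.020395, reject H0.


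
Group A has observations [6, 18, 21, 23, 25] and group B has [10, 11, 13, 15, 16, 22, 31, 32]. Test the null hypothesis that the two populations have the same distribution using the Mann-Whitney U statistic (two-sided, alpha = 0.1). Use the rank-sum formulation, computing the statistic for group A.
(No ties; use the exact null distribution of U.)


Step 1: Combine and sort all 13 observations; assign midranks.
sorted (value, group): (6,X), (10,Y), (11,Y), (13,Y), (15,Y), (16,Y), (18,X), (21,X), (22,Y), (23,X), (25,X), (31,Y), (32,Y)
ranks: 6->1, 10->2, 11->3, 13->4, 15->5, 16->6, 18->7, 21->8, 22->9, 23->10, 25->11, 31->12, 32->13
Step 2: Rank sum for X: R1 = 1 + 7 + 8 + 10 + 11 = 37.
Step 3: U_X = R1 - n1(n1+1)/2 = 37 - 5*6/2 = 37 - 15 = 22.
       U_Y = n1*n2 - U_X = 40 - 22 = 18.
Step 4: No ties, so the exact null distribution of U (based on enumerating the C(13,5) = 1287 equally likely rank assignments) gives the two-sided p-value.
Step 5: p-value = 0.832945; compare to alpha = 0.1. fail to reject H0.

U_X = 22, p = 0.832945, fail to reject H0 at alpha = 0.1.


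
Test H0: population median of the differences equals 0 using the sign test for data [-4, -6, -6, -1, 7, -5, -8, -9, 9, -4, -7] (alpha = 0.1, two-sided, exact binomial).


Step 1: Discard zero differences. Original n = 11; n_eff = number of nonzero differences = 11.
Nonzero differences (with sign): -4, -6, -6, -1, +7, -5, -8, -9, +9, -4, -7
Step 2: Count signs: positive = 2, negative = 9.
Step 3: Under H0: P(positive) = 0.5, so the number of positives S ~ Bin(11, 0.5).
Step 4: Two-sided exact p-value = sum of Bin(11,0.5) probabilities at or below the observed probability = 0.065430.
Step 5: alpha = 0.1. reject H0.

n_eff = 11, pos = 2, neg = 9, p = 0.065430, reject H0.


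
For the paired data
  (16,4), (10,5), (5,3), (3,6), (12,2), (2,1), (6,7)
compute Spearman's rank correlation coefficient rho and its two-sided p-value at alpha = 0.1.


Step 1: Rank x and y separately (midranks; no ties here).
rank(x): 16->7, 10->5, 5->3, 3->2, 12->6, 2->1, 6->4
rank(y): 4->4, 5->5, 3->3, 6->6, 2->2, 1->1, 7->7
Step 2: d_i = R_x(i) - R_y(i); compute d_i^2.
  (7-4)^2=9, (5-5)^2=0, (3-3)^2=0, (2-6)^2=16, (6-2)^2=16, (1-1)^2=0, (4-7)^2=9
sum(d^2) = 50.
Step 3: rho = 1 - 6*50 / (7*(7^2 - 1)) = 1 - 300/336 = 0.107143.
Step 4: Under H0, t = rho * sqrt((n-2)/(1-rho^2)) = 0.2410 ~ t(5).
Step 5: Two-sided p-value from the t-distribution with 5 df = 0.819151.
Step 6: alpha = 0.1. fail to reject H0.

rho = 0.1071, p = 0.819151, fail to reject H0 at alpha = 0.1.


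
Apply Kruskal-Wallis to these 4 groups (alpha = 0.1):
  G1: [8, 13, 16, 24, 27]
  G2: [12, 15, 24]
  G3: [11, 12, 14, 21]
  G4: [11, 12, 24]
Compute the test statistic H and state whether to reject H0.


Step 1: Combine all N = 15 observations and assign midranks.
sorted (value, group, rank): (8,G1,1), (11,G3,2.5), (11,G4,2.5), (12,G2,5), (12,G3,5), (12,G4,5), (13,G1,7), (14,G3,8), (15,G2,9), (16,G1,10), (21,G3,11), (24,G1,13), (24,G2,13), (24,G4,13), (27,G1,15)
Step 2: Sum ranks within each group.
R_1 = 46 (n_1 = 5)
R_2 = 27 (n_2 = 3)
R_3 = 26.5 (n_3 = 4)
R_4 = 20.5 (n_4 = 3)
Step 3: H = 12/(N(N+1)) * sum(R_i^2/n_i) - 3(N+1)
     = 12/(15*16) * (46^2/5 + 27^2/3 + 26.5^2/4 + 20.5^2/3) - 3*16
     = 0.050000 * 981.846 - 48
     = 1.092292.
Step 4: Ties present; correction factor C = 1 - 54/(15^3 - 15) = 0.983929. Corrected H = 1.092292 / 0.983929 = 1.110133.
Step 5: Under H0, H ~ chi^2(3); p-value = 0.774628.
Step 6: alpha = 0.1. fail to reject H0.

H = 1.1101, df = 3, p = 0.774628, fail to reject H0.


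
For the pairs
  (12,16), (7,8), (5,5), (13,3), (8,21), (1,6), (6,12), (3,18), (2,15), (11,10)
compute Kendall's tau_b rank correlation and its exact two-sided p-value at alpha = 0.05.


Step 1: Enumerate the 45 unordered pairs (i,j) with i<j and classify each by sign(x_j-x_i) * sign(y_j-y_i).
  (1,2):dx=-5,dy=-8->C; (1,3):dx=-7,dy=-11->C; (1,4):dx=+1,dy=-13->D; (1,5):dx=-4,dy=+5->D
  (1,6):dx=-11,dy=-10->C; (1,7):dx=-6,dy=-4->C; (1,8):dx=-9,dy=+2->D; (1,9):dx=-10,dy=-1->C
  (1,10):dx=-1,dy=-6->C; (2,3):dx=-2,dy=-3->C; (2,4):dx=+6,dy=-5->D; (2,5):dx=+1,dy=+13->C
  (2,6):dx=-6,dy=-2->C; (2,7):dx=-1,dy=+4->D; (2,8):dx=-4,dy=+10->D; (2,9):dx=-5,dy=+7->D
  (2,10):dx=+4,dy=+2->C; (3,4):dx=+8,dy=-2->D; (3,5):dx=+3,dy=+16->C; (3,6):dx=-4,dy=+1->D
  (3,7):dx=+1,dy=+7->C; (3,8):dx=-2,dy=+13->D; (3,9):dx=-3,dy=+10->D; (3,10):dx=+6,dy=+5->C
  (4,5):dx=-5,dy=+18->D; (4,6):dx=-12,dy=+3->D; (4,7):dx=-7,dy=+9->D; (4,8):dx=-10,dy=+15->D
  (4,9):dx=-11,dy=+12->D; (4,10):dx=-2,dy=+7->D; (5,6):dx=-7,dy=-15->C; (5,7):dx=-2,dy=-9->C
  (5,8):dx=-5,dy=-3->C; (5,9):dx=-6,dy=-6->C; (5,10):dx=+3,dy=-11->D; (6,7):dx=+5,dy=+6->C
  (6,8):dx=+2,dy=+12->C; (6,9):dx=+1,dy=+9->C; (6,10):dx=+10,dy=+4->C; (7,8):dx=-3,dy=+6->D
  (7,9):dx=-4,dy=+3->D; (7,10):dx=+5,dy=-2->D; (8,9):dx=-1,dy=-3->C; (8,10):dx=+8,dy=-8->D
  (9,10):dx=+9,dy=-5->D
Step 2: C = 22, D = 23, total pairs = 45.
Step 3: tau = (C - D)/(n(n-1)/2) = (22 - 23)/45 = -0.022222.
Step 4: Exact two-sided p-value (enumerate n! = 3628800 permutations of y under H0): p = 1.000000.
Step 5: alpha = 0.05. fail to reject H0.

tau_b = -0.0222 (C=22, D=23), p = 1.000000, fail to reject H0.


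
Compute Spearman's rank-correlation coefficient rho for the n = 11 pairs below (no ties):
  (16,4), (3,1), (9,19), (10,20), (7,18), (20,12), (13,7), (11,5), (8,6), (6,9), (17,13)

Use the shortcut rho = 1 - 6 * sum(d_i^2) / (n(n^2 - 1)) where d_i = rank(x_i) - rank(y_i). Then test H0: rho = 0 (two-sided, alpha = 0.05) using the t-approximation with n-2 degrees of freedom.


Step 1: Rank x and y separately (midranks; no ties here).
rank(x): 16->9, 3->1, 9->5, 10->6, 7->3, 20->11, 13->8, 11->7, 8->4, 6->2, 17->10
rank(y): 4->2, 1->1, 19->10, 20->11, 18->9, 12->7, 7->5, 5->3, 6->4, 9->6, 13->8
Step 2: d_i = R_x(i) - R_y(i); compute d_i^2.
  (9-2)^2=49, (1-1)^2=0, (5-10)^2=25, (6-11)^2=25, (3-9)^2=36, (11-7)^2=16, (8-5)^2=9, (7-3)^2=16, (4-4)^2=0, (2-6)^2=16, (10-8)^2=4
sum(d^2) = 196.
Step 3: rho = 1 - 6*196 / (11*(11^2 - 1)) = 1 - 1176/1320 = 0.109091.
Step 4: Under H0, t = rho * sqrt((n-2)/(1-rho^2)) = 0.3292 ~ t(9).
Step 5: Two-sided p-value from the t-distribution with 9 df = 0.749509.
Step 6: alpha = 0.05. fail to reject H0.

rho = 0.1091, p = 0.749509, fail to reject H0 at alpha = 0.05.


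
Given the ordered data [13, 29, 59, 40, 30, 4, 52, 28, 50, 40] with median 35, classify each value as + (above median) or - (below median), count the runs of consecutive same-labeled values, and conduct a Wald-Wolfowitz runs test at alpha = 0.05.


Step 1: Compute median = 35; label A = above, B = below.
Labels in order: BBAABBABAA  (n_A = 5, n_B = 5)
Step 2: Count runs R = 6.
Step 3: Under H0 (random ordering), E[R] = 2*n_A*n_B/(n_A+n_B) + 1 = 2*5*5/10 + 1 = 6.0000.
        Var[R] = 2*n_A*n_B*(2*n_A*n_B - n_A - n_B) / ((n_A+n_B)^2 * (n_A+n_B-1)) = 2000/900 = 2.2222.
        SD[R] = 1.4907.
Step 4: R = E[R], so z = 0 with no continuity correction.
Step 5: Two-sided p-value via normal approximation = 2*(1 - Phi(|z|)) = 1.000000.
Step 6: alpha = 0.05. fail to reject H0.

R = 6, z = 0.0000, p = 1.000000, fail to reject H0.


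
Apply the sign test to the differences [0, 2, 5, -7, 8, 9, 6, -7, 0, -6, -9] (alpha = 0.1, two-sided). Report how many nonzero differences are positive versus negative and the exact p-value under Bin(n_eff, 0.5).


Step 1: Discard zero differences. Original n = 11; n_eff = number of nonzero differences = 9.
Nonzero differences (with sign): +2, +5, -7, +8, +9, +6, -7, -6, -9
Step 2: Count signs: positive = 5, negative = 4.
Step 3: Under H0: P(positive) = 0.5, so the number of positives S ~ Bin(9, 0.5).
Step 4: Two-sided exact p-value = sum of Bin(9,0.5) probabilities at or below the observed probability = 1.000000.
Step 5: alpha = 0.1. fail to reject H0.

n_eff = 9, pos = 5, neg = 4, p = 1.000000, fail to reject H0.


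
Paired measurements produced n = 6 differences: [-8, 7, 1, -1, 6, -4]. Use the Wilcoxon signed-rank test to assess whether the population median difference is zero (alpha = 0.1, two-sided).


Step 1: Drop any zero differences (none here) and take |d_i|.
|d| = [8, 7, 1, 1, 6, 4]
Step 2: Midrank |d_i| (ties get averaged ranks).
ranks: |8|->6, |7|->5, |1|->1.5, |1|->1.5, |6|->4, |4|->3
Step 3: Attach original signs; sum ranks with positive sign and with negative sign.
W+ = 5 + 1.5 + 4 = 10.5
W- = 6 + 1.5 + 3 = 10.5
(Check: W+ + W- = 21 should equal n(n+1)/2 = 21.)
Step 4: Test statistic W = min(W+, W-) = 10.5.
Step 5: Ties in |d|, so use the tie-corrected normal approximation.
        E[W] = n(n+1)/4 = 6*7/4 = 10.5.
        Tie groups: |d|=1 (t=2); sum(t^3 - t) = 6.
        Var[W] = n(n+1)(2n+1)/24 - sum(t^3-t)/48 = 546/24 - 6/48 = 22.625.
        z = (W - E[W]) / sqrt(Var[W]) = (10.5 - 10.5) / 4.7566 = 0.0000.
        Two-sided p = 2*Phi(z) = 1.000000.
Step 6: alpha = 0.1. fail to reject H0.

W+ = 10.5, W- = 10.5, W = min = 10.5, p = 1.000000, fail to reject H0.


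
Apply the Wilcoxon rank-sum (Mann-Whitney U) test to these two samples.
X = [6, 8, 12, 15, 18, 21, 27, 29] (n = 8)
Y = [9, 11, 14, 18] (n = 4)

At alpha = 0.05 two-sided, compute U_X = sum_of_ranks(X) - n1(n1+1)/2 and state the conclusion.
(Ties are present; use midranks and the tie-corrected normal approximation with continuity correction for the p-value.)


Step 1: Combine and sort all 12 observations; assign midranks.
sorted (value, group): (6,X), (8,X), (9,Y), (11,Y), (12,X), (14,Y), (15,X), (18,X), (18,Y), (21,X), (27,X), (29,X)
ranks: 6->1, 8->2, 9->3, 11->4, 12->5, 14->6, 15->7, 18->8.5, 18->8.5, 21->10, 27->11, 29->12
Step 2: Rank sum for X: R1 = 1 + 2 + 5 + 7 + 8.5 + 10 + 11 + 12 = 56.5.
Step 3: U_X = R1 - n1(n1+1)/2 = 56.5 - 8*9/2 = 56.5 - 36 = 20.5.
       U_Y = n1*n2 - U_X = 32 - 20.5 = 11.5.
Step 4: Ties are present, so use the tie-corrected normal approximation (with continuity correction) for the p-value.
Step 5: p-value = 0.496152; compare to alpha = 0.05. fail to reject H0.

U_X = 20.5, p = 0.496152, fail to reject H0 at alpha = 0.05.


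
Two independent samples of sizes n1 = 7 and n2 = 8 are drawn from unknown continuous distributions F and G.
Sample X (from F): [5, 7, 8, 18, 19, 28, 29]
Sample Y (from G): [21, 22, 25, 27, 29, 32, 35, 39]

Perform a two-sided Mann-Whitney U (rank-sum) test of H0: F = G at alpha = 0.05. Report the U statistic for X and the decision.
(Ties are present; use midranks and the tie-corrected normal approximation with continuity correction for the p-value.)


Step 1: Combine and sort all 15 observations; assign midranks.
sorted (value, group): (5,X), (7,X), (8,X), (18,X), (19,X), (21,Y), (22,Y), (25,Y), (27,Y), (28,X), (29,X), (29,Y), (32,Y), (35,Y), (39,Y)
ranks: 5->1, 7->2, 8->3, 18->4, 19->5, 21->6, 22->7, 25->8, 27->9, 28->10, 29->11.5, 29->11.5, 32->13, 35->14, 39->15
Step 2: Rank sum for X: R1 = 1 + 2 + 3 + 4 + 5 + 10 + 11.5 = 36.5.
Step 3: U_X = R1 - n1(n1+1)/2 = 36.5 - 7*8/2 = 36.5 - 28 = 8.5.
       U_Y = n1*n2 - U_X = 56 - 8.5 = 47.5.
Step 4: Ties are present, so use the tie-corrected normal approximation (with continuity correction) for the p-value.
Step 5: p-value = 0.027751; compare to alpha = 0.05. reject H0.

U_X = 8.5, p = 0.027751, reject H0 at alpha = 0.05.


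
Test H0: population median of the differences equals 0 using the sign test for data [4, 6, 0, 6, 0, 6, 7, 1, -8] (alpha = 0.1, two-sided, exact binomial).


Step 1: Discard zero differences. Original n = 9; n_eff = number of nonzero differences = 7.
Nonzero differences (with sign): +4, +6, +6, +6, +7, +1, -8
Step 2: Count signs: positive = 6, negative = 1.
Step 3: Under H0: P(positive) = 0.5, so the number of positives S ~ Bin(7, 0.5).
Step 4: Two-sided exact p-value = sum of Bin(7,0.5) probabilities at or below the observed probability = 0.125000.
Step 5: alpha = 0.1. fail to reject H0.

n_eff = 7, pos = 6, neg = 1, p = 0.125000, fail to reject H0.


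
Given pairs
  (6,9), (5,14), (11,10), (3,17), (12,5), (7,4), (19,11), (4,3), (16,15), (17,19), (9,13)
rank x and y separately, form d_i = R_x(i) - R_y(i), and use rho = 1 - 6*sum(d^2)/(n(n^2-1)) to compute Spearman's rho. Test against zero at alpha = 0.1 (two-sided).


Step 1: Rank x and y separately (midranks; no ties here).
rank(x): 6->4, 5->3, 11->7, 3->1, 12->8, 7->5, 19->11, 4->2, 16->9, 17->10, 9->6
rank(y): 9->4, 14->8, 10->5, 17->10, 5->3, 4->2, 11->6, 3->1, 15->9, 19->11, 13->7
Step 2: d_i = R_x(i) - R_y(i); compute d_i^2.
  (4-4)^2=0, (3-8)^2=25, (7-5)^2=4, (1-10)^2=81, (8-3)^2=25, (5-2)^2=9, (11-6)^2=25, (2-1)^2=1, (9-9)^2=0, (10-11)^2=1, (6-7)^2=1
sum(d^2) = 172.
Step 3: rho = 1 - 6*172 / (11*(11^2 - 1)) = 1 - 1032/1320 = 0.218182.
Step 4: Under H0, t = rho * sqrt((n-2)/(1-rho^2)) = 0.6707 ~ t(9).
Step 5: Two-sided p-value from the t-distribution with 9 df = 0.519248.
Step 6: alpha = 0.1. fail to reject H0.

rho = 0.2182, p = 0.519248, fail to reject H0 at alpha = 0.1.


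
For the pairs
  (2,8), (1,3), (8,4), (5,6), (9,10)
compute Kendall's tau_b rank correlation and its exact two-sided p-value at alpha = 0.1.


Step 1: Enumerate the 10 unordered pairs (i,j) with i<j and classify each by sign(x_j-x_i) * sign(y_j-y_i).
  (1,2):dx=-1,dy=-5->C; (1,3):dx=+6,dy=-4->D; (1,4):dx=+3,dy=-2->D; (1,5):dx=+7,dy=+2->C
  (2,3):dx=+7,dy=+1->C; (2,4):dx=+4,dy=+3->C; (2,5):dx=+8,dy=+7->C; (3,4):dx=-3,dy=+2->D
  (3,5):dx=+1,dy=+6->C; (4,5):dx=+4,dy=+4->C
Step 2: C = 7, D = 3, total pairs = 10.
Step 3: tau = (C - D)/(n(n-1)/2) = (7 - 3)/10 = 0.400000.
Step 4: Exact two-sided p-value (enumerate n! = 120 permutations of y under H0): p = 0.483333.
Step 5: alpha = 0.1. fail to reject H0.

tau_b = 0.4000 (C=7, D=3), p = 0.483333, fail to reject H0.


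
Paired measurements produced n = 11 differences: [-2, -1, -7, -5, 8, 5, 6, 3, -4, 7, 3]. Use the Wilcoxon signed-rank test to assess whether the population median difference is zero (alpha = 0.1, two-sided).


Step 1: Drop any zero differences (none here) and take |d_i|.
|d| = [2, 1, 7, 5, 8, 5, 6, 3, 4, 7, 3]
Step 2: Midrank |d_i| (ties get averaged ranks).
ranks: |2|->2, |1|->1, |7|->9.5, |5|->6.5, |8|->11, |5|->6.5, |6|->8, |3|->3.5, |4|->5, |7|->9.5, |3|->3.5
Step 3: Attach original signs; sum ranks with positive sign and with negative sign.
W+ = 11 + 6.5 + 8 + 3.5 + 9.5 + 3.5 = 42
W- = 2 + 1 + 9.5 + 6.5 + 5 = 24
(Check: W+ + W- = 66 should equal n(n+1)/2 = 66.)
Step 4: Test statistic W = min(W+, W-) = 24.
Step 5: Ties in |d|, so use the tie-corrected normal approximation.
        E[W] = n(n+1)/4 = 11*12/4 = 33.
        Tie groups: |d|=3 (t=2), |d|=5 (t=2), |d|=7 (t=2); sum(t^3 - t) = 18.
        Var[W] = n(n+1)(2n+1)/24 - sum(t^3-t)/48 = 3036/24 - 18/48 = 126.125.
        z = (W - E[W]) / sqrt(Var[W]) = (24 - 33) / 11.2305 = -0.8014.
        Two-sided p = 2*Phi(z) = 0.422908.
Step 6: alpha = 0.1. fail to reject H0.

W+ = 42, W- = 24, W = min = 24, p = 0.422908, fail to reject H0.


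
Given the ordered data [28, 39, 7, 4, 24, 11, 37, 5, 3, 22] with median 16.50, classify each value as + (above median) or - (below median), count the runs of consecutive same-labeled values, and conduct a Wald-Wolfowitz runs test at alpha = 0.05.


Step 1: Compute median = 16.50; label A = above, B = below.
Labels in order: AABBABABBA  (n_A = 5, n_B = 5)
Step 2: Count runs R = 7.
Step 3: Under H0 (random ordering), E[R] = 2*n_A*n_B/(n_A+n_B) + 1 = 2*5*5/10 + 1 = 6.0000.
        Var[R] = 2*n_A*n_B*(2*n_A*n_B - n_A - n_B) / ((n_A+n_B)^2 * (n_A+n_B-1)) = 2000/900 = 2.2222.
        SD[R] = 1.4907.
Step 4: Continuity-corrected z = (R - 0.5 - E[R]) / SD[R] = (7 - 0.5 - 6.0000) / 1.4907 = 0.3354.
Step 5: Two-sided p-value via normal approximation = 2*(1 - Phi(|z|)) = 0.737316.
Step 6: alpha = 0.05. fail to reject H0.

R = 7, z = 0.3354, p = 0.737316, fail to reject H0.


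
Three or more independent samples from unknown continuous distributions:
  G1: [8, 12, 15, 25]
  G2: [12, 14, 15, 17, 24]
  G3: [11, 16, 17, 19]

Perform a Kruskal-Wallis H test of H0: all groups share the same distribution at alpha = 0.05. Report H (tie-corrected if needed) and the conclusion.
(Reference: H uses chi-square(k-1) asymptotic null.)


Step 1: Combine all N = 13 observations and assign midranks.
sorted (value, group, rank): (8,G1,1), (11,G3,2), (12,G1,3.5), (12,G2,3.5), (14,G2,5), (15,G1,6.5), (15,G2,6.5), (16,G3,8), (17,G2,9.5), (17,G3,9.5), (19,G3,11), (24,G2,12), (25,G1,13)
Step 2: Sum ranks within each group.
R_1 = 24 (n_1 = 4)
R_2 = 36.5 (n_2 = 5)
R_3 = 30.5 (n_3 = 4)
Step 3: H = 12/(N(N+1)) * sum(R_i^2/n_i) - 3(N+1)
     = 12/(13*14) * (24^2/4 + 36.5^2/5 + 30.5^2/4) - 3*14
     = 0.065934 * 643.013 - 42
     = 0.396429.
Step 4: Ties present; correction factor C = 1 - 18/(13^3 - 13) = 0.991758. Corrected H = 0.396429 / 0.991758 = 0.399723.
Step 5: Under H0, H ~ chi^2(2); p-value = 0.818844.
Step 6: alpha = 0.05. fail to reject H0.

H = 0.3997, df = 2, p = 0.818844, fail to reject H0.


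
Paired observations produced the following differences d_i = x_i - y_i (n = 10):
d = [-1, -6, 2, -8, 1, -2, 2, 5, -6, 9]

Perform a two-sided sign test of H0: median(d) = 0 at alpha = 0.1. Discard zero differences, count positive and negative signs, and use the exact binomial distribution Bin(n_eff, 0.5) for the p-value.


Step 1: Discard zero differences. Original n = 10; n_eff = number of nonzero differences = 10.
Nonzero differences (with sign): -1, -6, +2, -8, +1, -2, +2, +5, -6, +9
Step 2: Count signs: positive = 5, negative = 5.
Step 3: Under H0: P(positive) = 0.5, so the number of positives S ~ Bin(10, 0.5).
Step 4: Two-sided exact p-value = sum of Bin(10,0.5) probabilities at or below the observed probability = 1.000000.
Step 5: alpha = 0.1. fail to reject H0.

n_eff = 10, pos = 5, neg = 5, p = 1.000000, fail to reject H0.


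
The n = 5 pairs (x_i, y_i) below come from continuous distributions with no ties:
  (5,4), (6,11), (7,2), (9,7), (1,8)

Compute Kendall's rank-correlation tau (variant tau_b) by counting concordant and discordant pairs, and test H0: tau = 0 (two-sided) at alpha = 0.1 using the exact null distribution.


Step 1: Enumerate the 10 unordered pairs (i,j) with i<j and classify each by sign(x_j-x_i) * sign(y_j-y_i).
  (1,2):dx=+1,dy=+7->C; (1,3):dx=+2,dy=-2->D; (1,4):dx=+4,dy=+3->C; (1,5):dx=-4,dy=+4->D
  (2,3):dx=+1,dy=-9->D; (2,4):dx=+3,dy=-4->D; (2,5):dx=-5,dy=-3->C; (3,4):dx=+2,dy=+5->C
  (3,5):dx=-6,dy=+6->D; (4,5):dx=-8,dy=+1->D
Step 2: C = 4, D = 6, total pairs = 10.
Step 3: tau = (C - D)/(n(n-1)/2) = (4 - 6)/10 = -0.200000.
Step 4: Exact two-sided p-value (enumerate n! = 120 permutations of y under H0): p = 0.816667.
Step 5: alpha = 0.1. fail to reject H0.

tau_b = -0.2000 (C=4, D=6), p = 0.816667, fail to reject H0.


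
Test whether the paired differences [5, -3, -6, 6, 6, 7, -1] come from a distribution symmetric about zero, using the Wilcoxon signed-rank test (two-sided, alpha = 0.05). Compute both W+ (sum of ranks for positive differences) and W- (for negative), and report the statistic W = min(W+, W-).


Step 1: Drop any zero differences (none here) and take |d_i|.
|d| = [5, 3, 6, 6, 6, 7, 1]
Step 2: Midrank |d_i| (ties get averaged ranks).
ranks: |5|->3, |3|->2, |6|->5, |6|->5, |6|->5, |7|->7, |1|->1
Step 3: Attach original signs; sum ranks with positive sign and with negative sign.
W+ = 3 + 5 + 5 + 7 = 20
W- = 2 + 5 + 1 = 8
(Check: W+ + W- = 28 should equal n(n+1)/2 = 28.)
Step 4: Test statistic W = min(W+, W-) = 8.
Step 5: Ties in |d|, so use the tie-corrected normal approximation.
        E[W] = n(n+1)/4 = 7*8/4 = 14.
        Tie groups: |d|=6 (t=3); sum(t^3 - t) = 24.
        Var[W] = n(n+1)(2n+1)/24 - sum(t^3-t)/48 = 840/24 - 24/48 = 34.5.
        z = (W - E[W]) / sqrt(Var[W]) = (8 - 14) / 5.8737 = -1.0215.
        Two-sided p = 2*Phi(z) = 0.307014.
Step 6: alpha = 0.05. fail to reject H0.

W+ = 20, W- = 8, W = min = 8, p = 0.307014, fail to reject H0.


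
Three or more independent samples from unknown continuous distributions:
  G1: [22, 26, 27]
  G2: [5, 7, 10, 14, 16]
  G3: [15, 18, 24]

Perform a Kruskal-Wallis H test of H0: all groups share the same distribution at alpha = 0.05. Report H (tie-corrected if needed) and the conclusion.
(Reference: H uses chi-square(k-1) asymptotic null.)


Step 1: Combine all N = 11 observations and assign midranks.
sorted (value, group, rank): (5,G2,1), (7,G2,2), (10,G2,3), (14,G2,4), (15,G3,5), (16,G2,6), (18,G3,7), (22,G1,8), (24,G3,9), (26,G1,10), (27,G1,11)
Step 2: Sum ranks within each group.
R_1 = 29 (n_1 = 3)
R_2 = 16 (n_2 = 5)
R_3 = 21 (n_3 = 3)
Step 3: H = 12/(N(N+1)) * sum(R_i^2/n_i) - 3(N+1)
     = 12/(11*12) * (29^2/3 + 16^2/5 + 21^2/3) - 3*12
     = 0.090909 * 478.533 - 36
     = 7.503030.
Step 4: No ties, so H is used without correction.
Step 5: Under H0, H ~ chi^2(2); p-value = 0.023482.
Step 6: alpha = 0.05. reject H0.

H = 7.5030, df = 2, p = 0.023482, reject H0.


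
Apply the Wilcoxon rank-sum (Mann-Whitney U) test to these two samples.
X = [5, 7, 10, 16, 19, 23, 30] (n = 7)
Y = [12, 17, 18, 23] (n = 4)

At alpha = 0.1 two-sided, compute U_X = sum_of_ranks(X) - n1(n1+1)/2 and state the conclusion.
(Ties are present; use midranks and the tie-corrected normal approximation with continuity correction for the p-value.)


Step 1: Combine and sort all 11 observations; assign midranks.
sorted (value, group): (5,X), (7,X), (10,X), (12,Y), (16,X), (17,Y), (18,Y), (19,X), (23,X), (23,Y), (30,X)
ranks: 5->1, 7->2, 10->3, 12->4, 16->5, 17->6, 18->7, 19->8, 23->9.5, 23->9.5, 30->11
Step 2: Rank sum for X: R1 = 1 + 2 + 3 + 5 + 8 + 9.5 + 11 = 39.5.
Step 3: U_X = R1 - n1(n1+1)/2 = 39.5 - 7*8/2 = 39.5 - 28 = 11.5.
       U_Y = n1*n2 - U_X = 28 - 11.5 = 16.5.
Step 4: Ties are present, so use the tie-corrected normal approximation (with continuity correction) for the p-value.
Step 5: p-value = 0.704817; compare to alpha = 0.1. fail to reject H0.

U_X = 11.5, p = 0.704817, fail to reject H0 at alpha = 0.1.


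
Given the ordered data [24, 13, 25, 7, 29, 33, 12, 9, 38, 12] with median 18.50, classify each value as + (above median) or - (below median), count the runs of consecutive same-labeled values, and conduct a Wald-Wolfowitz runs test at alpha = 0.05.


Step 1: Compute median = 18.50; label A = above, B = below.
Labels in order: ABABAABBAB  (n_A = 5, n_B = 5)
Step 2: Count runs R = 8.
Step 3: Under H0 (random ordering), E[R] = 2*n_A*n_B/(n_A+n_B) + 1 = 2*5*5/10 + 1 = 6.0000.
        Var[R] = 2*n_A*n_B*(2*n_A*n_B - n_A - n_B) / ((n_A+n_B)^2 * (n_A+n_B-1)) = 2000/900 = 2.2222.
        SD[R] = 1.4907.
Step 4: Continuity-corrected z = (R - 0.5 - E[R]) / SD[R] = (8 - 0.5 - 6.0000) / 1.4907 = 1.0062.
Step 5: Two-sided p-value via normal approximation = 2*(1 - Phi(|z|)) = 0.314305.
Step 6: alpha = 0.05. fail to reject H0.

R = 8, z = 1.0062, p = 0.314305, fail to reject H0.


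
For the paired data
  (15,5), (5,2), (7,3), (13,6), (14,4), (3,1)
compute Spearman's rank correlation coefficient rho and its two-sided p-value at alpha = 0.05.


Step 1: Rank x and y separately (midranks; no ties here).
rank(x): 15->6, 5->2, 7->3, 13->4, 14->5, 3->1
rank(y): 5->5, 2->2, 3->3, 6->6, 4->4, 1->1
Step 2: d_i = R_x(i) - R_y(i); compute d_i^2.
  (6-5)^2=1, (2-2)^2=0, (3-3)^2=0, (4-6)^2=4, (5-4)^2=1, (1-1)^2=0
sum(d^2) = 6.
Step 3: rho = 1 - 6*6 / (6*(6^2 - 1)) = 1 - 36/210 = 0.828571.
Step 4: Under H0, t = rho * sqrt((n-2)/(1-rho^2)) = 2.9598 ~ t(4).
Step 5: Two-sided p-value from the t-distribution with 4 df = 0.041563.
Step 6: alpha = 0.05. reject H0.

rho = 0.8286, p = 0.041563, reject H0 at alpha = 0.05.


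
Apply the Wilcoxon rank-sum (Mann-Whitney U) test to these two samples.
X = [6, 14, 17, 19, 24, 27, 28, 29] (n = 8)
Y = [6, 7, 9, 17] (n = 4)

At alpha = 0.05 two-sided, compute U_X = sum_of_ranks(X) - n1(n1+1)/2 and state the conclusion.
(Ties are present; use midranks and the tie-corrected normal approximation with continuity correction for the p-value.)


Step 1: Combine and sort all 12 observations; assign midranks.
sorted (value, group): (6,X), (6,Y), (7,Y), (9,Y), (14,X), (17,X), (17,Y), (19,X), (24,X), (27,X), (28,X), (29,X)
ranks: 6->1.5, 6->1.5, 7->3, 9->4, 14->5, 17->6.5, 17->6.5, 19->8, 24->9, 27->10, 28->11, 29->12
Step 2: Rank sum for X: R1 = 1.5 + 5 + 6.5 + 8 + 9 + 10 + 11 + 12 = 63.
Step 3: U_X = R1 - n1(n1+1)/2 = 63 - 8*9/2 = 63 - 36 = 27.
       U_Y = n1*n2 - U_X = 32 - 27 = 5.
Step 4: Ties are present, so use the tie-corrected normal approximation (with continuity correction) for the p-value.
Step 5: p-value = 0.073517; compare to alpha = 0.05. fail to reject H0.

U_X = 27, p = 0.073517, fail to reject H0 at alpha = 0.05.


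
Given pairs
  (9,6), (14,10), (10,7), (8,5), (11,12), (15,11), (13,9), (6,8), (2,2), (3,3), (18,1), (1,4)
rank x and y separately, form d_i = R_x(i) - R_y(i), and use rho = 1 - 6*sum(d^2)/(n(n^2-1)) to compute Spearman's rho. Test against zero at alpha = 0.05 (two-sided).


Step 1: Rank x and y separately (midranks; no ties here).
rank(x): 9->6, 14->10, 10->7, 8->5, 11->8, 15->11, 13->9, 6->4, 2->2, 3->3, 18->12, 1->1
rank(y): 6->6, 10->10, 7->7, 5->5, 12->12, 11->11, 9->9, 8->8, 2->2, 3->3, 1->1, 4->4
Step 2: d_i = R_x(i) - R_y(i); compute d_i^2.
  (6-6)^2=0, (10-10)^2=0, (7-7)^2=0, (5-5)^2=0, (8-12)^2=16, (11-11)^2=0, (9-9)^2=0, (4-8)^2=16, (2-2)^2=0, (3-3)^2=0, (12-1)^2=121, (1-4)^2=9
sum(d^2) = 162.
Step 3: rho = 1 - 6*162 / (12*(12^2 - 1)) = 1 - 972/1716 = 0.433566.
Step 4: Under H0, t = rho * sqrt((n-2)/(1-rho^2)) = 1.5215 ~ t(10).
Step 5: Two-sided p-value from the t-distribution with 10 df = 0.159106.
Step 6: alpha = 0.05. fail to reject H0.

rho = 0.4336, p = 0.159106, fail to reject H0 at alpha = 0.05.


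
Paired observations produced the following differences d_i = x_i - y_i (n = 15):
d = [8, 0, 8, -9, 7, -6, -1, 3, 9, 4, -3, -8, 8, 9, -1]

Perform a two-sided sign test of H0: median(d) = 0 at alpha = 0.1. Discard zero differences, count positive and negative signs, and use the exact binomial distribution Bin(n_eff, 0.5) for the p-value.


Step 1: Discard zero differences. Original n = 15; n_eff = number of nonzero differences = 14.
Nonzero differences (with sign): +8, +8, -9, +7, -6, -1, +3, +9, +4, -3, -8, +8, +9, -1
Step 2: Count signs: positive = 8, negative = 6.
Step 3: Under H0: P(positive) = 0.5, so the number of positives S ~ Bin(14, 0.5).
Step 4: Two-sided exact p-value = sum of Bin(14,0.5) probabilities at or below the observed probability = 0.790527.
Step 5: alpha = 0.1. fail to reject H0.

n_eff = 14, pos = 8, neg = 6, p = 0.790527, fail to reject H0.


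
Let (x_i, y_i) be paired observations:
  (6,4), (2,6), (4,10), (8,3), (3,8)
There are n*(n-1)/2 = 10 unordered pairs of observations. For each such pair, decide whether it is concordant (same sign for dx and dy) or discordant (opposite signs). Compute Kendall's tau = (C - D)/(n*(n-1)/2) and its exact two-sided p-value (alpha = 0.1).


Step 1: Enumerate the 10 unordered pairs (i,j) with i<j and classify each by sign(x_j-x_i) * sign(y_j-y_i).
  (1,2):dx=-4,dy=+2->D; (1,3):dx=-2,dy=+6->D; (1,4):dx=+2,dy=-1->D; (1,5):dx=-3,dy=+4->D
  (2,3):dx=+2,dy=+4->C; (2,4):dx=+6,dy=-3->D; (2,5):dx=+1,dy=+2->C; (3,4):dx=+4,dy=-7->D
  (3,5):dx=-1,dy=-2->C; (4,5):dx=-5,dy=+5->D
Step 2: C = 3, D = 7, total pairs = 10.
Step 3: tau = (C - D)/(n(n-1)/2) = (3 - 7)/10 = -0.400000.
Step 4: Exact two-sided p-value (enumerate n! = 120 permutations of y under H0): p = 0.483333.
Step 5: alpha = 0.1. fail to reject H0.

tau_b = -0.4000 (C=3, D=7), p = 0.483333, fail to reject H0.


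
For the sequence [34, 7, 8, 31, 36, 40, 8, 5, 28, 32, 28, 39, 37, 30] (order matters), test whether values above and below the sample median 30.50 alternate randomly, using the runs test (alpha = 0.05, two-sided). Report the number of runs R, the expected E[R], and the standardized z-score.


Step 1: Compute median = 30.50; label A = above, B = below.
Labels in order: ABBAAABBBABAAB  (n_A = 7, n_B = 7)
Step 2: Count runs R = 8.
Step 3: Under H0 (random ordering), E[R] = 2*n_A*n_B/(n_A+n_B) + 1 = 2*7*7/14 + 1 = 8.0000.
        Var[R] = 2*n_A*n_B*(2*n_A*n_B - n_A - n_B) / ((n_A+n_B)^2 * (n_A+n_B-1)) = 8232/2548 = 3.2308.
        SD[R] = 1.7974.
Step 4: R = E[R], so z = 0 with no continuity correction.
Step 5: Two-sided p-value via normal approximation = 2*(1 - Phi(|z|)) = 1.000000.
Step 6: alpha = 0.05. fail to reject H0.

R = 8, z = 0.0000, p = 1.000000, fail to reject H0.


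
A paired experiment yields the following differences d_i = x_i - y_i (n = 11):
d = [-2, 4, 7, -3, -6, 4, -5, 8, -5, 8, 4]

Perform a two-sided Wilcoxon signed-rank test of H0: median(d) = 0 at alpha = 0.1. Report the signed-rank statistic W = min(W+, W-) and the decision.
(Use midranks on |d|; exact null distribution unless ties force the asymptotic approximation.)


Step 1: Drop any zero differences (none here) and take |d_i|.
|d| = [2, 4, 7, 3, 6, 4, 5, 8, 5, 8, 4]
Step 2: Midrank |d_i| (ties get averaged ranks).
ranks: |2|->1, |4|->4, |7|->9, |3|->2, |6|->8, |4|->4, |5|->6.5, |8|->10.5, |5|->6.5, |8|->10.5, |4|->4
Step 3: Attach original signs; sum ranks with positive sign and with negative sign.
W+ = 4 + 9 + 4 + 10.5 + 10.5 + 4 = 42
W- = 1 + 2 + 8 + 6.5 + 6.5 = 24
(Check: W+ + W- = 66 should equal n(n+1)/2 = 66.)
Step 4: Test statistic W = min(W+, W-) = 24.
Step 5: Ties in |d|, so use the tie-corrected normal approximation.
        E[W] = n(n+1)/4 = 11*12/4 = 33.
        Tie groups: |d|=4 (t=3), |d|=5 (t=2), |d|=8 (t=2); sum(t^3 - t) = 36.
        Var[W] = n(n+1)(2n+1)/24 - sum(t^3-t)/48 = 3036/24 - 36/48 = 125.75.
        z = (W - E[W]) / sqrt(Var[W]) = (24 - 33) / 11.2138 = -0.8026.
        Two-sided p = 2*Phi(z) = 0.422217.
Step 6: alpha = 0.1. fail to reject H0.

W+ = 42, W- = 24, W = min = 24, p = 0.422217, fail to reject H0.


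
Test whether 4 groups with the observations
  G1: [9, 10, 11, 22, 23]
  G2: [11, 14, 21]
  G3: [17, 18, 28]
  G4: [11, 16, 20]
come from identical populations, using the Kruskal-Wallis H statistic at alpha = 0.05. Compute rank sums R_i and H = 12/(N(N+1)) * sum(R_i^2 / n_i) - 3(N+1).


Step 1: Combine all N = 14 observations and assign midranks.
sorted (value, group, rank): (9,G1,1), (10,G1,2), (11,G1,4), (11,G2,4), (11,G4,4), (14,G2,6), (16,G4,7), (17,G3,8), (18,G3,9), (20,G4,10), (21,G2,11), (22,G1,12), (23,G1,13), (28,G3,14)
Step 2: Sum ranks within each group.
R_1 = 32 (n_1 = 5)
R_2 = 21 (n_2 = 3)
R_3 = 31 (n_3 = 3)
R_4 = 21 (n_4 = 3)
Step 3: H = 12/(N(N+1)) * sum(R_i^2/n_i) - 3(N+1)
     = 12/(14*15) * (32^2/5 + 21^2/3 + 31^2/3 + 21^2/3) - 3*15
     = 0.057143 * 819.133 - 45
     = 1.807619.
Step 4: Ties present; correction factor C = 1 - 24/(14^3 - 14) = 0.991209. Corrected H = 1.807619 / 0.991209 = 1.823651.
Step 5: Under H0, H ~ chi^2(3); p-value = 0.609802.
Step 6: alpha = 0.05. fail to reject H0.

H = 1.8237, df = 3, p = 0.609802, fail to reject H0.


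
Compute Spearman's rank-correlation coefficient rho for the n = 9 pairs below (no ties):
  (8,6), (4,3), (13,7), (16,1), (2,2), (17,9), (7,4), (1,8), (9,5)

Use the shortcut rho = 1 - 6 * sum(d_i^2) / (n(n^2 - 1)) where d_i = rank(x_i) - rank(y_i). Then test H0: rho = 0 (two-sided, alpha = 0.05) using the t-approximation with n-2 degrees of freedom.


Step 1: Rank x and y separately (midranks; no ties here).
rank(x): 8->5, 4->3, 13->7, 16->8, 2->2, 17->9, 7->4, 1->1, 9->6
rank(y): 6->6, 3->3, 7->7, 1->1, 2->2, 9->9, 4->4, 8->8, 5->5
Step 2: d_i = R_x(i) - R_y(i); compute d_i^2.
  (5-6)^2=1, (3-3)^2=0, (7-7)^2=0, (8-1)^2=49, (2-2)^2=0, (9-9)^2=0, (4-4)^2=0, (1-8)^2=49, (6-5)^2=1
sum(d^2) = 100.
Step 3: rho = 1 - 6*100 / (9*(9^2 - 1)) = 1 - 600/720 = 0.166667.
Step 4: Under H0, t = rho * sqrt((n-2)/(1-rho^2)) = 0.4472 ~ t(7).
Step 5: Two-sided p-value from the t-distribution with 7 df = 0.668231.
Step 6: alpha = 0.05. fail to reject H0.

rho = 0.1667, p = 0.668231, fail to reject H0 at alpha = 0.05.


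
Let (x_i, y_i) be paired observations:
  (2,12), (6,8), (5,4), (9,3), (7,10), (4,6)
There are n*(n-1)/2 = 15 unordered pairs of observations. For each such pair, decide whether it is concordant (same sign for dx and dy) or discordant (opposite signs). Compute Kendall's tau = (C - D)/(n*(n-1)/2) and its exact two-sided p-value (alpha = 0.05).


Step 1: Enumerate the 15 unordered pairs (i,j) with i<j and classify each by sign(x_j-x_i) * sign(y_j-y_i).
  (1,2):dx=+4,dy=-4->D; (1,3):dx=+3,dy=-8->D; (1,4):dx=+7,dy=-9->D; (1,5):dx=+5,dy=-2->D
  (1,6):dx=+2,dy=-6->D; (2,3):dx=-1,dy=-4->C; (2,4):dx=+3,dy=-5->D; (2,5):dx=+1,dy=+2->C
  (2,6):dx=-2,dy=-2->C; (3,4):dx=+4,dy=-1->D; (3,5):dx=+2,dy=+6->C; (3,6):dx=-1,dy=+2->D
  (4,5):dx=-2,dy=+7->D; (4,6):dx=-5,dy=+3->D; (5,6):dx=-3,dy=-4->C
Step 2: C = 5, D = 10, total pairs = 15.
Step 3: tau = (C - D)/(n(n-1)/2) = (5 - 10)/15 = -0.333333.
Step 4: Exact two-sided p-value (enumerate n! = 720 permutations of y under H0): p = 0.469444.
Step 5: alpha = 0.05. fail to reject H0.

tau_b = -0.3333 (C=5, D=10), p = 0.469444, fail to reject H0.


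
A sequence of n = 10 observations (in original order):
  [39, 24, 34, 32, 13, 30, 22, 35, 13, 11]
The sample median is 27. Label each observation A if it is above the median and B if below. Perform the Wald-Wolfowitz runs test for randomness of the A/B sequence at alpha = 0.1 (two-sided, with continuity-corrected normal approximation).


Step 1: Compute median = 27; label A = above, B = below.
Labels in order: ABAABABABB  (n_A = 5, n_B = 5)
Step 2: Count runs R = 8.
Step 3: Under H0 (random ordering), E[R] = 2*n_A*n_B/(n_A+n_B) + 1 = 2*5*5/10 + 1 = 6.0000.
        Var[R] = 2*n_A*n_B*(2*n_A*n_B - n_A - n_B) / ((n_A+n_B)^2 * (n_A+n_B-1)) = 2000/900 = 2.2222.
        SD[R] = 1.4907.
Step 4: Continuity-corrected z = (R - 0.5 - E[R]) / SD[R] = (8 - 0.5 - 6.0000) / 1.4907 = 1.0062.
Step 5: Two-sided p-value via normal approximation = 2*(1 - Phi(|z|)) = 0.314305.
Step 6: alpha = 0.1. fail to reject H0.

R = 8, z = 1.0062, p = 0.314305, fail to reject H0.


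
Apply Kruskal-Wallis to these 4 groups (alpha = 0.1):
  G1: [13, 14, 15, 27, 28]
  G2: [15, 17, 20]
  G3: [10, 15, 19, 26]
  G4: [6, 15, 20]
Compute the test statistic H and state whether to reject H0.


Step 1: Combine all N = 15 observations and assign midranks.
sorted (value, group, rank): (6,G4,1), (10,G3,2), (13,G1,3), (14,G1,4), (15,G1,6.5), (15,G2,6.5), (15,G3,6.5), (15,G4,6.5), (17,G2,9), (19,G3,10), (20,G2,11.5), (20,G4,11.5), (26,G3,13), (27,G1,14), (28,G1,15)
Step 2: Sum ranks within each group.
R_1 = 42.5 (n_1 = 5)
R_2 = 27 (n_2 = 3)
R_3 = 31.5 (n_3 = 4)
R_4 = 19 (n_4 = 3)
Step 3: H = 12/(N(N+1)) * sum(R_i^2/n_i) - 3(N+1)
     = 12/(15*16) * (42.5^2/5 + 27^2/3 + 31.5^2/4 + 19^2/3) - 3*16
     = 0.050000 * 972.646 - 48
     = 0.632292.
Step 4: Ties present; correction factor C = 1 - 66/(15^3 - 15) = 0.980357. Corrected H = 0.632292 / 0.980357 = 0.644961.
Step 5: Under H0, H ~ chi^2(3); p-value = 0.886067.
Step 6: alpha = 0.1. fail to reject H0.

H = 0.6450, df = 3, p = 0.886067, fail to reject H0.


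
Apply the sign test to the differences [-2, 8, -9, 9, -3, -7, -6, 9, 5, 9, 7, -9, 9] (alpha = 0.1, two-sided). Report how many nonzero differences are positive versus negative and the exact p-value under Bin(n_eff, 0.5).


Step 1: Discard zero differences. Original n = 13; n_eff = number of nonzero differences = 13.
Nonzero differences (with sign): -2, +8, -9, +9, -3, -7, -6, +9, +5, +9, +7, -9, +9
Step 2: Count signs: positive = 7, negative = 6.
Step 3: Under H0: P(positive) = 0.5, so the number of positives S ~ Bin(13, 0.5).
Step 4: Two-sided exact p-value = sum of Bin(13,0.5) probabilities at or below the observed probability = 1.000000.
Step 5: alpha = 0.1. fail to reject H0.

n_eff = 13, pos = 7, neg = 6, p = 1.000000, fail to reject H0.


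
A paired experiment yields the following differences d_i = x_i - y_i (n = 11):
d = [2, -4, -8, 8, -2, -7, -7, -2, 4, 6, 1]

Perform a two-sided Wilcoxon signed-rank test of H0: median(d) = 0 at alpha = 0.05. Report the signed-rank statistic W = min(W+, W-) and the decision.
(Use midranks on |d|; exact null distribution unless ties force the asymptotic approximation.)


Step 1: Drop any zero differences (none here) and take |d_i|.
|d| = [2, 4, 8, 8, 2, 7, 7, 2, 4, 6, 1]
Step 2: Midrank |d_i| (ties get averaged ranks).
ranks: |2|->3, |4|->5.5, |8|->10.5, |8|->10.5, |2|->3, |7|->8.5, |7|->8.5, |2|->3, |4|->5.5, |6|->7, |1|->1
Step 3: Attach original signs; sum ranks with positive sign and with negative sign.
W+ = 3 + 10.5 + 5.5 + 7 + 1 = 27
W- = 5.5 + 10.5 + 3 + 8.5 + 8.5 + 3 = 39
(Check: W+ + W- = 66 should equal n(n+1)/2 = 66.)
Step 4: Test statistic W = min(W+, W-) = 27.
Step 5: Ties in |d|, so use the tie-corrected normal approximation.
        E[W] = n(n+1)/4 = 11*12/4 = 33.
        Tie groups: |d|=2 (t=3), |d|=4 (t=2), |d|=7 (t=2), |d|=8 (t=2); sum(t^3 - t) = 42.
        Var[W] = n(n+1)(2n+1)/24 - sum(t^3-t)/48 = 3036/24 - 42/48 = 125.625.
        z = (W - E[W]) / sqrt(Var[W]) = (27 - 33) / 11.2083 = -0.5353.
        Two-sided p = 2*Phi(z) = 0.592429.
Step 6: alpha = 0.05. fail to reject H0.

W+ = 27, W- = 39, W = min = 27, p = 0.592429, fail to reject H0.


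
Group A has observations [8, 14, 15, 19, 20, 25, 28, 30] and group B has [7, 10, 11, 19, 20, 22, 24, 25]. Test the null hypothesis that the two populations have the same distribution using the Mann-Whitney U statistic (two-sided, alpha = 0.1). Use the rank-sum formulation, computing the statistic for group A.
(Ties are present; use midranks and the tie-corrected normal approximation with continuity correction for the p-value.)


Step 1: Combine and sort all 16 observations; assign midranks.
sorted (value, group): (7,Y), (8,X), (10,Y), (11,Y), (14,X), (15,X), (19,X), (19,Y), (20,X), (20,Y), (22,Y), (24,Y), (25,X), (25,Y), (28,X), (30,X)
ranks: 7->1, 8->2, 10->3, 11->4, 14->5, 15->6, 19->7.5, 19->7.5, 20->9.5, 20->9.5, 22->11, 24->12, 25->13.5, 25->13.5, 28->15, 30->16
Step 2: Rank sum for X: R1 = 2 + 5 + 6 + 7.5 + 9.5 + 13.5 + 15 + 16 = 74.5.
Step 3: U_X = R1 - n1(n1+1)/2 = 74.5 - 8*9/2 = 74.5 - 36 = 38.5.
       U_Y = n1*n2 - U_X = 64 - 38.5 = 25.5.
Step 4: Ties are present, so use the tie-corrected normal approximation (with continuity correction) for the p-value.
Step 5: p-value = 0.527700; compare to alpha = 0.1. fail to reject H0.

U_X = 38.5, p = 0.527700, fail to reject H0 at alpha = 0.1.


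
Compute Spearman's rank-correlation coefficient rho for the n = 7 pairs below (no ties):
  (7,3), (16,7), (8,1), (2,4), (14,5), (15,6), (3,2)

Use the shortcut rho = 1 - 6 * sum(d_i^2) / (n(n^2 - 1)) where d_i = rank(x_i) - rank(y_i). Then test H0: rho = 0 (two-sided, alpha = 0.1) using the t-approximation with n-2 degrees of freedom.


Step 1: Rank x and y separately (midranks; no ties here).
rank(x): 7->3, 16->7, 8->4, 2->1, 14->5, 15->6, 3->2
rank(y): 3->3, 7->7, 1->1, 4->4, 5->5, 6->6, 2->2
Step 2: d_i = R_x(i) - R_y(i); compute d_i^2.
  (3-3)^2=0, (7-7)^2=0, (4-1)^2=9, (1-4)^2=9, (5-5)^2=0, (6-6)^2=0, (2-2)^2=0
sum(d^2) = 18.
Step 3: rho = 1 - 6*18 / (7*(7^2 - 1)) = 1 - 108/336 = 0.678571.
Step 4: Under H0, t = rho * sqrt((n-2)/(1-rho^2)) = 2.0657 ~ t(5).
Step 5: Two-sided p-value from the t-distribution with 5 df = 0.093750.
Step 6: alpha = 0.1. reject H0.

rho = 0.6786, p = 0.093750, reject H0 at alpha = 0.1.


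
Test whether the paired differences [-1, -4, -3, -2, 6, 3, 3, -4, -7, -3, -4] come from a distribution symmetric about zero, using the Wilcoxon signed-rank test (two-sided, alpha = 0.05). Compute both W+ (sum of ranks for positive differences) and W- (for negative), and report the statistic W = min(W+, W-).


Step 1: Drop any zero differences (none here) and take |d_i|.
|d| = [1, 4, 3, 2, 6, 3, 3, 4, 7, 3, 4]
Step 2: Midrank |d_i| (ties get averaged ranks).
ranks: |1|->1, |4|->8, |3|->4.5, |2|->2, |6|->10, |3|->4.5, |3|->4.5, |4|->8, |7|->11, |3|->4.5, |4|->8
Step 3: Attach original signs; sum ranks with positive sign and with negative sign.
W+ = 10 + 4.5 + 4.5 = 19
W- = 1 + 8 + 4.5 + 2 + 8 + 11 + 4.5 + 8 = 47
(Check: W+ + W- = 66 should equal n(n+1)/2 = 66.)
Step 4: Test statistic W = min(W+, W-) = 19.
Step 5: Ties in |d|, so use the tie-corrected normal approximation.
        E[W] = n(n+1)/4 = 11*12/4 = 33.
        Tie groups: |d|=3 (t=4), |d|=4 (t=3); sum(t^3 - t) = 84.
        Var[W] = n(n+1)(2n+1)/24 - sum(t^3-t)/48 = 3036/24 - 84/48 = 124.75.
        z = (W - E[W]) / sqrt(Var[W]) = (19 - 33) / 11.1692 = -1.2535.
        Two-sided p = 2*Phi(z) = 0.210041.
Step 6: alpha = 0.05. fail to reject H0.

W+ = 19, W- = 47, W = min = 19, p = 0.210041, fail to reject H0.
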